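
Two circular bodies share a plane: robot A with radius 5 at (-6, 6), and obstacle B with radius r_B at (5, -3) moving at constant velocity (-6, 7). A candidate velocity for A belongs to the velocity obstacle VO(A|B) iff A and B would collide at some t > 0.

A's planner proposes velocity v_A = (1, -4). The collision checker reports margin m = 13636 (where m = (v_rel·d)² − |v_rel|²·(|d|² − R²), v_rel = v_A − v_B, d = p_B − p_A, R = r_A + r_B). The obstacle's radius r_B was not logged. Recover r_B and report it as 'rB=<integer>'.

m = 13636
d = (11, -9);  v_rel = (7, -11),  |v_rel|² = 170
v_rel×d = (7)·(-9) − (-11)·(11) = 58
since m = R²·170 − 58²:  R² = (3364 + 13636) / 170 = 100
R = √100 = 10  ⇒  r_B = 10 − 5 = 5

rB=5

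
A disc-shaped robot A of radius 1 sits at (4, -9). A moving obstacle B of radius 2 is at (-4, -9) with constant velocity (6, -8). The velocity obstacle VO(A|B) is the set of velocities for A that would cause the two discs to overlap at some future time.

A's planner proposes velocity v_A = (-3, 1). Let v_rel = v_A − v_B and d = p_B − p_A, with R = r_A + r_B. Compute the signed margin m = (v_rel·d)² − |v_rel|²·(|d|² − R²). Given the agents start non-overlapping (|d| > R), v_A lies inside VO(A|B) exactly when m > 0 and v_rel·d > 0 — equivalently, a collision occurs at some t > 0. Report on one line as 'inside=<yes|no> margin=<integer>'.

d = (-8, 0),  |d|² = 64;  R = 1+2 = 3,  c = 64−3² = 55
v_rel = (-9, 9),  |v_rel|² = 162;  v_rel·d = (-9)·(-8) + (9)·(0) = 72
162·t² − 144·t + 55 = 0  ⇒  m = 72² − 162·55 = -3726
m = -3726 < 0,  v_rel·d = 72 > 0  ⇒  outside

inside=no margin=-3726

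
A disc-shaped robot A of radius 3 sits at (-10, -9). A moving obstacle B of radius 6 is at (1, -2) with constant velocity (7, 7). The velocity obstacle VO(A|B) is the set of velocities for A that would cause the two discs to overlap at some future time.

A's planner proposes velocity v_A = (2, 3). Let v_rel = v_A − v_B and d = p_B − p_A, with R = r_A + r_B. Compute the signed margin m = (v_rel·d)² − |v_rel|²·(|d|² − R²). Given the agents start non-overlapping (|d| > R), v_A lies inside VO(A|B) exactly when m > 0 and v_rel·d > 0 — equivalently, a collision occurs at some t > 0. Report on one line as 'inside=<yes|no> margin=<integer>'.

d = (11, 7),  |d|² = 170;  R = 3+6 = 9,  c = 170−9² = 89
v_rel = (-5, -4),  |v_rel|² = 41;  v_rel·d = (-5)·(11) + (-4)·(7) = -83
41·t² + 166·t + 89 = 0  ⇒  m = (-83)² − 41·89 = 3240
m = 3240 > 0,  v_rel·d = -83 < 0  ⇒  outside

inside=no margin=3240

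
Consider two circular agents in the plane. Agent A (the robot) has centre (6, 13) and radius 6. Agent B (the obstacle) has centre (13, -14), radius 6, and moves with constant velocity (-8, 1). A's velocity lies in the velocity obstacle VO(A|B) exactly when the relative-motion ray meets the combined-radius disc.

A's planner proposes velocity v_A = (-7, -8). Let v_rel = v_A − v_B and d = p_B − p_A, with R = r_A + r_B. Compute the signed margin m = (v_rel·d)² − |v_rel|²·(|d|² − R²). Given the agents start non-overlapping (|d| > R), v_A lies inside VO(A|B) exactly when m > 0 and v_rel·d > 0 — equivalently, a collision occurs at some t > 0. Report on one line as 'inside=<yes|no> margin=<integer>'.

d = (7, -27),  |d|² = 778;  R = 6+6 = 12,  c = 778−12² = 634
v_rel = (1, -9),  |v_rel|² = 82;  v_rel·d = (1)·(7) + (-9)·(-27) = 250
82·t² − 500·t + 634 = 0  ⇒  m = 250² − 82·634 = 10512
m = 10512 > 0,  v_rel·d = 250 > 0  ⇒  inside

inside=yes margin=10512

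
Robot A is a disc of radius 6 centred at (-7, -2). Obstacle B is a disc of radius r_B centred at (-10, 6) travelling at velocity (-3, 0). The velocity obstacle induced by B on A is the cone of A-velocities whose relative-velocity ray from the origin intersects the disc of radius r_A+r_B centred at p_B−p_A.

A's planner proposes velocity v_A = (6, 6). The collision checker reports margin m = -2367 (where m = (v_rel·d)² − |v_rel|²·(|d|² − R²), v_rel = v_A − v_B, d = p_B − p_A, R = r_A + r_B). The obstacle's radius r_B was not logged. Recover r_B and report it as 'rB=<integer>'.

m = -2367
d = (-3, 8);  v_rel = (9, 6),  |v_rel|² = 117
v_rel×d = (9)·(8) − (6)·(-3) = 90
since m = R²·117 − 90²:  R² = (8100 + -2367) / 117 = 49
R = √49 = 7  ⇒  r_B = 7 − 6 = 1

rB=1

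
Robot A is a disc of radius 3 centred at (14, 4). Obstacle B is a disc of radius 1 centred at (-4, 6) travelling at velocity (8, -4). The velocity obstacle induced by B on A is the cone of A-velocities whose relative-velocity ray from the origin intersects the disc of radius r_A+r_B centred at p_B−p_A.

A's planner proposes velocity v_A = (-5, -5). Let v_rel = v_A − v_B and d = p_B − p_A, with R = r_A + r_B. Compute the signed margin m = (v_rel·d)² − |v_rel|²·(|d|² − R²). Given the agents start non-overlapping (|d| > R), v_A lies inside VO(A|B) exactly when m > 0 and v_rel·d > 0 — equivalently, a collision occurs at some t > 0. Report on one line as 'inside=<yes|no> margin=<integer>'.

d = (-18, 2),  |d|² = 328;  R = 3+1 = 4,  c = 328−4² = 312
v_rel = (-13, -1),  |v_rel|² = 170;  v_rel·d = (-13)·(-18) + (-1)·(2) = 232
170·t² − 464·t + 312 = 0  ⇒  m = 232² − 170·312 = 784
m = 784 > 0,  v_rel·d = 232 > 0  ⇒  inside

inside=yes margin=784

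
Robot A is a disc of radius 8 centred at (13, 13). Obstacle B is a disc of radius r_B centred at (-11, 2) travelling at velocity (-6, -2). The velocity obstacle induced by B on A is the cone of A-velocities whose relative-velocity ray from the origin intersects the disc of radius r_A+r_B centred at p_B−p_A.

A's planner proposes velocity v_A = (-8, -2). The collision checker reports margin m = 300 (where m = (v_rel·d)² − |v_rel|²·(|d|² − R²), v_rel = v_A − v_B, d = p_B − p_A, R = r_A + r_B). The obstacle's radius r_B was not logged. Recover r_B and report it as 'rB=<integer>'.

m = 300
d = (-24, -11);  v_rel = (-2, 0),  |v_rel|² = 4
v_rel×d = (-2)·(-11) − (0)·(-24) = 22
since m = R²·4 − 22²:  R² = (484 + 300) / 4 = 196
R = √196 = 14  ⇒  r_B = 14 − 8 = 6

rB=6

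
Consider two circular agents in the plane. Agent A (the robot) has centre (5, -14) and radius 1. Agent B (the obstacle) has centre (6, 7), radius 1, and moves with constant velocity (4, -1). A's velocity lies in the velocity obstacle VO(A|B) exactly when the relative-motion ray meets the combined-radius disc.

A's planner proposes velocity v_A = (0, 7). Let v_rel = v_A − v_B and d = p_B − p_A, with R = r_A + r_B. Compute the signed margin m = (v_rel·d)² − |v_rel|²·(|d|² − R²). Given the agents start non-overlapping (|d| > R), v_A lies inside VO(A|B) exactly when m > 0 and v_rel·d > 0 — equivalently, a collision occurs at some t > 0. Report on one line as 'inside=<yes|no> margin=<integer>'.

d = (1, 21),  |d|² = 442;  R = 1+1 = 2,  c = 442−2² = 438
v_rel = (-4, 8),  |v_rel|² = 80;  v_rel·d = (-4)·(1) + (8)·(21) = 164
80·t² − 328·t + 438 = 0  ⇒  m = 164² − 80·438 = -8144
m = -8144 < 0,  v_rel·d = 164 > 0  ⇒  outside

inside=no margin=-8144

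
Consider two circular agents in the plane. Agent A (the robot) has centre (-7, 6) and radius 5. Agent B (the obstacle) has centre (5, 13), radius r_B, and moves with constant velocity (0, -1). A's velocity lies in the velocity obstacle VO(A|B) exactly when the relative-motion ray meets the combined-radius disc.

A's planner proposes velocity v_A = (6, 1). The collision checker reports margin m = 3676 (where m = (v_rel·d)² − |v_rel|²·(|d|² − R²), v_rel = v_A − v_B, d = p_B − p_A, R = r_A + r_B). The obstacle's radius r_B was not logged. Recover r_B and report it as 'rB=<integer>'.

m = 3676
d = (12, 7);  v_rel = (6, 2),  |v_rel|² = 40
v_rel×d = (6)·(7) − (2)·(12) = 18
since m = R²·40 − 18²:  R² = (324 + 3676) / 40 = 100
R = √100 = 10  ⇒  r_B = 10 − 5 = 5

rB=5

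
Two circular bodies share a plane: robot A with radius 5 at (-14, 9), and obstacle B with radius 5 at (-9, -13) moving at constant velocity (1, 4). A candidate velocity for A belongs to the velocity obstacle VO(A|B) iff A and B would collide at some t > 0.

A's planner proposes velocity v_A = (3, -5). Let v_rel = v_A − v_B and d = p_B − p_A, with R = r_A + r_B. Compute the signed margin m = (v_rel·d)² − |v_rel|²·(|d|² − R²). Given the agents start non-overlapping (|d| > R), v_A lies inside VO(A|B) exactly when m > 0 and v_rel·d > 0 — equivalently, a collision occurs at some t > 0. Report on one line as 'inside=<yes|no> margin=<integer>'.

d = (5, -22),  |d|² = 509;  R = 5+5 = 10,  c = 509−10² = 409
v_rel = (2, -9),  |v_rel|² = 85;  v_rel·d = (2)·(5) + (-9)·(-22) = 208
85·t² − 416·t + 409 = 0  ⇒  m = 208² − 85·409 = 8499
m = 8499 > 0,  v_rel·d = 208 > 0  ⇒  inside

inside=yes margin=8499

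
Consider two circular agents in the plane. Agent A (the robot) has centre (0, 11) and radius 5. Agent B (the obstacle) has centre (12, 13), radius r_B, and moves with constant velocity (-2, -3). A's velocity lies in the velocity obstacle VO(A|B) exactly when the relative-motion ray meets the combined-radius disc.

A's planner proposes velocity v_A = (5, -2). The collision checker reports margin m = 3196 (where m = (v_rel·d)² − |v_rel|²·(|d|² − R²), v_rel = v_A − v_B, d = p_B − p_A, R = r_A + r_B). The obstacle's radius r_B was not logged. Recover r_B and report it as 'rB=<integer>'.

m = 3196
d = (12, 2);  v_rel = (7, 1),  |v_rel|² = 50
v_rel×d = (7)·(2) − (1)·(12) = 2
since m = R²·50 − 2²:  R² = (4 + 3196) / 50 = 64
R = √64 = 8  ⇒  r_B = 8 − 5 = 3

rB=3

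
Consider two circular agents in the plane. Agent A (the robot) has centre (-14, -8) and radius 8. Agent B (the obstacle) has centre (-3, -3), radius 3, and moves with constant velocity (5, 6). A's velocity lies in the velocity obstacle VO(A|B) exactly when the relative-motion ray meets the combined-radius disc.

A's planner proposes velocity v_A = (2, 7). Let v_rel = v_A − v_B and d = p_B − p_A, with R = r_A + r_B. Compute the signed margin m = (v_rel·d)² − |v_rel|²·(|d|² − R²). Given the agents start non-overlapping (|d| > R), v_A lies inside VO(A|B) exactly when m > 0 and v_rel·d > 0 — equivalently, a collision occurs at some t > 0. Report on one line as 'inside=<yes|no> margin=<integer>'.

d = (11, 5),  |d|² = 146;  R = 8+3 = 11,  c = 146−11² = 25
v_rel = (-3, 1),  |v_rel|² = 10;  v_rel·d = (-3)·(11) + (1)·(5) = -28
10·t² + 56·t + 25 = 0  ⇒  m = (-28)² − 10·25 = 534
m = 534 > 0,  v_rel·d = -28 < 0  ⇒  outside

inside=no margin=534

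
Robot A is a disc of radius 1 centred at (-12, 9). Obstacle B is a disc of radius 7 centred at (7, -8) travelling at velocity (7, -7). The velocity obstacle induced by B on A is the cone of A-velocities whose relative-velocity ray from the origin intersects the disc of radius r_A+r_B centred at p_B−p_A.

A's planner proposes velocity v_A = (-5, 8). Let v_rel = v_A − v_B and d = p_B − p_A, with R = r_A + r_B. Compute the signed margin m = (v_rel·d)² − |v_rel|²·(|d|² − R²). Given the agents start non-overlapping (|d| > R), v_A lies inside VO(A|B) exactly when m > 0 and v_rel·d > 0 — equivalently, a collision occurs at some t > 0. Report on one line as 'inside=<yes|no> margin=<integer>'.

d = (19, -17),  |d|² = 650;  R = 1+7 = 8,  c = 650−8² = 586
v_rel = (-12, 15),  |v_rel|² = 369;  v_rel·d = (-12)·(19) + (15)·(-17) = -483
369·t² + 966·t + 586 = 0  ⇒  m = (-483)² − 369·586 = 17055
m = 17055 > 0,  v_rel·d = -483 < 0  ⇒  outside

inside=no margin=17055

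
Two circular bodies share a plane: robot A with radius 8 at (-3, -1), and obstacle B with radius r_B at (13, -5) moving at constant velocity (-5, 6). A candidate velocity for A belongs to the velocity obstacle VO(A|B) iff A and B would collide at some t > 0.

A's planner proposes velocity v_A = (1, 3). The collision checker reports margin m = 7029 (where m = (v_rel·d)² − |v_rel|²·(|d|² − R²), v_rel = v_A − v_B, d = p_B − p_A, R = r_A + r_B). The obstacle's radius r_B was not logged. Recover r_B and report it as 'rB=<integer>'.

m = 7029
d = (16, -4);  v_rel = (6, -3),  |v_rel|² = 45
v_rel×d = (6)·(-4) − (-3)·(16) = 24
since m = R²·45 − 24²:  R² = (576 + 7029) / 45 = 169
R = √169 = 13  ⇒  r_B = 13 − 8 = 5

rB=5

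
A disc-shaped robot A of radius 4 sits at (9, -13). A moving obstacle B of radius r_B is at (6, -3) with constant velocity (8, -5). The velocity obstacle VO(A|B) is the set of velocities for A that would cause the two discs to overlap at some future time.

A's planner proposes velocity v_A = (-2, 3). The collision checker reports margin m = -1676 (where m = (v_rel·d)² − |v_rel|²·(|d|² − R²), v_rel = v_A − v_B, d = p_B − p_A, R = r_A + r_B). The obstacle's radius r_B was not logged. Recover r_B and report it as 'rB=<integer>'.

m = -1676
d = (-3, 10);  v_rel = (-10, 8),  |v_rel|² = 164
v_rel×d = (-10)·(10) − (8)·(-3) = -76
since m = R²·164 − (-76)²:  R² = (5776 + -1676) / 164 = 25
R = √25 = 5  ⇒  r_B = 5 − 4 = 1

rB=1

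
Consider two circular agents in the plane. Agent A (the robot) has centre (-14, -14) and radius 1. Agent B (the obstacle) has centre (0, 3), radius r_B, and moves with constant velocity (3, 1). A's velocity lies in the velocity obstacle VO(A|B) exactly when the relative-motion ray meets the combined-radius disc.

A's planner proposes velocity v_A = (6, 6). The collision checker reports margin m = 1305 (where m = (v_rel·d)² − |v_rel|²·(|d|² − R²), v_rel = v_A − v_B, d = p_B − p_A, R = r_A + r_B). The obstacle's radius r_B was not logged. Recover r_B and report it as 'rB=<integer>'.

m = 1305
d = (14, 17);  v_rel = (3, 5),  |v_rel|² = 34
v_rel×d = (3)·(17) − (5)·(14) = -19
since m = R²·34 − (-19)²:  R² = (361 + 1305) / 34 = 49
R = √49 = 7  ⇒  r_B = 7 − 1 = 6

rB=6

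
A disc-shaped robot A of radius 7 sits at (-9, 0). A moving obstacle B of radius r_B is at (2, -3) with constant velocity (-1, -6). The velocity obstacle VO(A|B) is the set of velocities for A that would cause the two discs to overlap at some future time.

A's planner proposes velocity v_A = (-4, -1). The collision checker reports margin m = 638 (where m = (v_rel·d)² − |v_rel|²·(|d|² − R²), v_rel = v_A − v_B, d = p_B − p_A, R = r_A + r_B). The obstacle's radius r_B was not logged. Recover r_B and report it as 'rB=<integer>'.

m = 638
d = (11, -3);  v_rel = (-3, 5),  |v_rel|² = 34
v_rel×d = (-3)·(-3) − (5)·(11) = -46
since m = R²·34 − (-46)²:  R² = (2116 + 638) / 34 = 81
R = √81 = 9  ⇒  r_B = 9 − 7 = 2

rB=2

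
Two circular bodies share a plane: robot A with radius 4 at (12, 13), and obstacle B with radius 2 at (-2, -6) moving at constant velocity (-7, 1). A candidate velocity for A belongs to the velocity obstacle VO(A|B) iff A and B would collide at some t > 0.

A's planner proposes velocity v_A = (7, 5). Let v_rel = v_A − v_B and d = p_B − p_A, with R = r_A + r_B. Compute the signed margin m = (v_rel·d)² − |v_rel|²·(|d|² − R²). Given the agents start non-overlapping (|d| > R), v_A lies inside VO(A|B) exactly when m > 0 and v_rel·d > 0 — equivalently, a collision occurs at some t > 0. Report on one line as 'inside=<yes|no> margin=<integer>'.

d = (-14, -19),  |d|² = 557;  R = 4+2 = 6,  c = 557−6² = 521
v_rel = (14, 4),  |v_rel|² = 212;  v_rel·d = (14)·(-14) + (4)·(-19) = -272
212·t² + 544·t + 521 = 0  ⇒  m = (-272)² − 212·521 = -36468
m = -36468 < 0,  v_rel·d = -272 < 0  ⇒  outside

inside=no margin=-36468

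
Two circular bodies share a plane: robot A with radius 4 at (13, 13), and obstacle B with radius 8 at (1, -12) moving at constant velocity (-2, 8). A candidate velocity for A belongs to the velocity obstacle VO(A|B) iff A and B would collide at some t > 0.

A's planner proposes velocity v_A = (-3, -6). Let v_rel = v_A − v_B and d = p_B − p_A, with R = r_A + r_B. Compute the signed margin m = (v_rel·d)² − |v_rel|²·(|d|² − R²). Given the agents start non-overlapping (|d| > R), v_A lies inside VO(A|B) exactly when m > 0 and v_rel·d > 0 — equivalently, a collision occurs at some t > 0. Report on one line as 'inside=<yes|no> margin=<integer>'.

d = (-12, -25),  |d|² = 769;  R = 4+8 = 12,  c = 769−12² = 625
v_rel = (-1, -14),  |v_rel|² = 197;  v_rel·d = (-1)·(-12) + (-14)·(-25) = 362
197·t² − 724·t + 625 = 0  ⇒  m = 362² − 197·625 = 7919
m = 7919 > 0,  v_rel·d = 362 > 0  ⇒  inside

inside=yes margin=7919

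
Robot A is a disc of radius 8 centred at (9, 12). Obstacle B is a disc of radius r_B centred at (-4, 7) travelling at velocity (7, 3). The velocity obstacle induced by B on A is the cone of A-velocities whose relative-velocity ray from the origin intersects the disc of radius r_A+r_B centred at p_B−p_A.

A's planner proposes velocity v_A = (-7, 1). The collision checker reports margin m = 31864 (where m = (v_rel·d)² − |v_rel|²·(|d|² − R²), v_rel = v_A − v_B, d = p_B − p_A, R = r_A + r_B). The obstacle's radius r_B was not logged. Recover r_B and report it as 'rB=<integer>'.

m = 31864
d = (-13, -5);  v_rel = (-14, -2),  |v_rel|² = 200
v_rel×d = (-14)·(-5) − (-2)·(-13) = 44
since m = R²·200 − 44²:  R² = (1936 + 31864) / 200 = 169
R = √169 = 13  ⇒  r_B = 13 − 8 = 5

rB=5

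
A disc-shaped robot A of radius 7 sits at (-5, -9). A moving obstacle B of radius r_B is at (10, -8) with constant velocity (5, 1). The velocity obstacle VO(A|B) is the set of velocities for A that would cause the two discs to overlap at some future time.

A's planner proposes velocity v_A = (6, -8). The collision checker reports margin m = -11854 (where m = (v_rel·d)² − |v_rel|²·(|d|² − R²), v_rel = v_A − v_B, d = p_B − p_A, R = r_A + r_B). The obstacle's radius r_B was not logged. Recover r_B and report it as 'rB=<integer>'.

m = -11854
d = (15, 1);  v_rel = (1, -9),  |v_rel|² = 82
v_rel×d = (1)·(1) − (-9)·(15) = 136
since m = R²·82 − 136²:  R² = (18496 + -11854) / 82 = 81
R = √81 = 9  ⇒  r_B = 9 − 7 = 2

rB=2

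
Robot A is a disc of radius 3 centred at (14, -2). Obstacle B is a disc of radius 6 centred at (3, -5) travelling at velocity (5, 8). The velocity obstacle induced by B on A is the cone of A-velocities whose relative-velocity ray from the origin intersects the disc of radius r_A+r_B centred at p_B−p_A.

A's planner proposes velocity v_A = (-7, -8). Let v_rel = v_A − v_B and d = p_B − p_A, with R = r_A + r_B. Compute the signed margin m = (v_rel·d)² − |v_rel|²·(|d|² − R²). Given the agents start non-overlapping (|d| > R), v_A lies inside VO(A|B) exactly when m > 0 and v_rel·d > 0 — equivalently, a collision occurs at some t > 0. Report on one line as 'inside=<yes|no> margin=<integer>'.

d = (-11, -3),  |d|² = 130;  R = 3+6 = 9,  c = 130−9² = 49
v_rel = (-12, -16),  |v_rel|² = 400;  v_rel·d = (-12)·(-11) + (-16)·(-3) = 180
400·t² − 360·t + 49 = 0  ⇒  m = 180² − 400·49 = 12800
m = 12800 > 0,  v_rel·d = 180 > 0  ⇒  inside

inside=yes margin=12800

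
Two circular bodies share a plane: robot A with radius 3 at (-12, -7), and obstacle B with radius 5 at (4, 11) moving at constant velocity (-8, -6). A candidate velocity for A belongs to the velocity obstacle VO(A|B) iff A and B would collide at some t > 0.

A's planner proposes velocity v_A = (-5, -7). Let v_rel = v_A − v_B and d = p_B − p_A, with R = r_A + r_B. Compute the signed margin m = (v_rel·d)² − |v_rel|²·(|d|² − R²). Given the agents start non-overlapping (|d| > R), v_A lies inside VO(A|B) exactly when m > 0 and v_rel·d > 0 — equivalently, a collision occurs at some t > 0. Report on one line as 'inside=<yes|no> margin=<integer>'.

d = (16, 18),  |d|² = 580;  R = 3+5 = 8,  c = 580−8² = 516
v_rel = (3, -1),  |v_rel|² = 10;  v_rel·d = (3)·(16) + (-1)·(18) = 30
10·t² − 60·t + 516 = 0  ⇒  m = 30² − 10·516 = -4260
m = -4260 < 0,  v_rel·d = 30 > 0  ⇒  outside

inside=no margin=-4260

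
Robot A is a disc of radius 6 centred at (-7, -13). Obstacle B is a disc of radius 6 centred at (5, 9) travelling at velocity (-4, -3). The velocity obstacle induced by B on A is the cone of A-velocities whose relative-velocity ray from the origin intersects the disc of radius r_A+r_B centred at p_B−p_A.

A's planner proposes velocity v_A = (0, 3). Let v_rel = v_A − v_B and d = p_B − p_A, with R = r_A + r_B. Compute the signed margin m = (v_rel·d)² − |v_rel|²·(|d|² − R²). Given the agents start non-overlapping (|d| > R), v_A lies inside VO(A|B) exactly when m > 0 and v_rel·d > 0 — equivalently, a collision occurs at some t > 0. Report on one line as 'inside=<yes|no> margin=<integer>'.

d = (12, 22),  |d|² = 628;  R = 6+6 = 12,  c = 628−12² = 484
v_rel = (4, 6),  |v_rel|² = 52;  v_rel·d = (4)·(12) + (6)·(22) = 180
52·t² − 360·t + 484 = 0  ⇒  m = 180² − 52·484 = 7232
m = 7232 > 0,  v_rel·d = 180 > 0  ⇒  inside

inside=yes margin=7232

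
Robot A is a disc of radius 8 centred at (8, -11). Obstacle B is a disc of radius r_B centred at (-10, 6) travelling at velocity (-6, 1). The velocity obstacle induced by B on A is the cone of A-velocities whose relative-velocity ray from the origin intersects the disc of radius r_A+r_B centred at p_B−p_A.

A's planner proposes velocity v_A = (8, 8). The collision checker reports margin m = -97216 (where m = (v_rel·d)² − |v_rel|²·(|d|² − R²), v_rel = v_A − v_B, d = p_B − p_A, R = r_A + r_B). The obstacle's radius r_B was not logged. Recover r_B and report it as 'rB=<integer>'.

m = -97216
d = (-18, 17);  v_rel = (14, 7),  |v_rel|² = 245
v_rel×d = (14)·(17) − (7)·(-18) = 364
since m = R²·245 − 364²:  R² = (132496 + -97216) / 245 = 144
R = √144 = 12  ⇒  r_B = 12 − 8 = 4

rB=4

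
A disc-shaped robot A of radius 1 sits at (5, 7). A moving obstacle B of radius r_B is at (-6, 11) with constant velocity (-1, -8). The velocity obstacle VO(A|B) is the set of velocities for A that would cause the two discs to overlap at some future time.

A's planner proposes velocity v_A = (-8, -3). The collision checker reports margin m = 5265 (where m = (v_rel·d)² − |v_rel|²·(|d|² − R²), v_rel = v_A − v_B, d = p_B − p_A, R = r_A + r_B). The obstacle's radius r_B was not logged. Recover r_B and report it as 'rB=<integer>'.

m = 5265
d = (-11, 4);  v_rel = (-7, 5),  |v_rel|² = 74
v_rel×d = (-7)·(4) − (5)·(-11) = 27
since m = R²·74 − 27²:  R² = (729 + 5265) / 74 = 81
R = √81 = 9  ⇒  r_B = 9 − 1 = 8

rB=8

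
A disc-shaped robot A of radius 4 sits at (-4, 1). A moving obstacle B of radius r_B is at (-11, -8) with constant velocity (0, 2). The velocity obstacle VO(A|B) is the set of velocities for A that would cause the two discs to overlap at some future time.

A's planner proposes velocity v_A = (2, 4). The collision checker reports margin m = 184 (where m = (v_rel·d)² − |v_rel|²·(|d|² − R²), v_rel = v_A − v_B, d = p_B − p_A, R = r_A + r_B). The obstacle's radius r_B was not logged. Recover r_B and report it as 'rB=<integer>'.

m = 184
d = (-7, -9);  v_rel = (2, 2),  |v_rel|² = 8
v_rel×d = (2)·(-9) − (2)·(-7) = -4
since m = R²·8 − (-4)²:  R² = (16 + 184) / 8 = 25
R = √25 = 5  ⇒  r_B = 5 − 4 = 1

rB=1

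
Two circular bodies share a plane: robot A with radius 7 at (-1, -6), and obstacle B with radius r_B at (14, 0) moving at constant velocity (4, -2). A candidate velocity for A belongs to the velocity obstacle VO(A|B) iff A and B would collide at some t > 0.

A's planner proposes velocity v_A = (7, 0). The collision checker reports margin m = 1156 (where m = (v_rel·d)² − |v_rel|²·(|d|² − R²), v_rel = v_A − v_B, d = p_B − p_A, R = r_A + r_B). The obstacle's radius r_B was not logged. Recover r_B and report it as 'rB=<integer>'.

m = 1156
d = (15, 6);  v_rel = (3, 2),  |v_rel|² = 13
v_rel×d = (3)·(6) − (2)·(15) = -12
since m = R²·13 − (-12)²:  R² = (144 + 1156) / 13 = 100
R = √100 = 10  ⇒  r_B = 10 − 7 = 3

rB=3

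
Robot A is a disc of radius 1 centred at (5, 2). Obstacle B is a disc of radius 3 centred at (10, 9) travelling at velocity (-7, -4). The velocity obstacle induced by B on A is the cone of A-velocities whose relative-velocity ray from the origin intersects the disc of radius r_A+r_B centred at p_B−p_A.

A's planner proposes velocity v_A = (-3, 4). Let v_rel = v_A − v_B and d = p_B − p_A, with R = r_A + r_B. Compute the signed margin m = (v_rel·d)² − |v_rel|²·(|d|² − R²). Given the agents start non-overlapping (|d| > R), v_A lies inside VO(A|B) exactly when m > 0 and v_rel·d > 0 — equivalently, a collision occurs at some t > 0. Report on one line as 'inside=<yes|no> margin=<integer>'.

d = (5, 7),  |d|² = 74;  R = 1+3 = 4,  c = 74−4² = 58
v_rel = (4, 8),  |v_rel|² = 80;  v_rel·d = (4)·(5) + (8)·(7) = 76
80·t² − 152·t + 58 = 0  ⇒  m = 76² − 80·58 = 1136
m = 1136 > 0,  v_rel·d = 76 > 0  ⇒  inside

inside=yes margin=1136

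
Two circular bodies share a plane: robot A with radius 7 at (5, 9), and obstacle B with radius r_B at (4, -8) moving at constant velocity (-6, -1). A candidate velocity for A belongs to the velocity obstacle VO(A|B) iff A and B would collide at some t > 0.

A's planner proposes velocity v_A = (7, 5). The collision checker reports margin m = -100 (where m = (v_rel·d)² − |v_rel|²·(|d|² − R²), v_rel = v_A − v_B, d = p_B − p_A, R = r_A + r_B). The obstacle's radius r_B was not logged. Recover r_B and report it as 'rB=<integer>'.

m = -100
d = (-1, -17);  v_rel = (13, 6),  |v_rel|² = 205
v_rel×d = (13)·(-17) − (6)·(-1) = -215
since m = R²·205 − (-215)²:  R² = (46225 + -100) / 205 = 225
R = √225 = 15  ⇒  r_B = 15 − 7 = 8

rB=8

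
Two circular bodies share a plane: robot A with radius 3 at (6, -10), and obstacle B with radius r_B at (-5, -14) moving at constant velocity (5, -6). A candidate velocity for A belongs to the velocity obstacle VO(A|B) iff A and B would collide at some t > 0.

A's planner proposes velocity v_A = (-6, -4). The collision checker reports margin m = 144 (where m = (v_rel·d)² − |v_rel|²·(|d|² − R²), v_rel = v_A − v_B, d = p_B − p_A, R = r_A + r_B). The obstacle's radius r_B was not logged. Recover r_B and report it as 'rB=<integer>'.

m = 144
d = (-11, -4);  v_rel = (-11, 2),  |v_rel|² = 125
v_rel×d = (-11)·(-4) − (2)·(-11) = 66
since m = R²·125 − 66²:  R² = (4356 + 144) / 125 = 36
R = √36 = 6  ⇒  r_B = 6 − 3 = 3

rB=3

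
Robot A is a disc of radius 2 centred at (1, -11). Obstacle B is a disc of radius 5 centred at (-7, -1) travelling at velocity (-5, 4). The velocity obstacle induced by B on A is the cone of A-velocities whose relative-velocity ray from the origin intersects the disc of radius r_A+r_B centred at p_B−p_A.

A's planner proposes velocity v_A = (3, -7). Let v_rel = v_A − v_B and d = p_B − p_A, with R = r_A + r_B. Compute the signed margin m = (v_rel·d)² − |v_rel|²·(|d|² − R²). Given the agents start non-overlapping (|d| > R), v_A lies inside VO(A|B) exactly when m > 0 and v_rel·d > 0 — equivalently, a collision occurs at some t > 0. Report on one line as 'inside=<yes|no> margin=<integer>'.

d = (-8, 10),  |d|² = 164;  R = 2+5 = 7,  c = 164−7² = 115
v_rel = (8, -11),  |v_rel|² = 185;  v_rel·d = (8)·(-8) + (-11)·(10) = -174
185·t² + 348·t + 115 = 0  ⇒  m = (-174)² − 185·115 = 9001
m = 9001 > 0,  v_rel·d = -174 < 0  ⇒  outside

inside=no margin=9001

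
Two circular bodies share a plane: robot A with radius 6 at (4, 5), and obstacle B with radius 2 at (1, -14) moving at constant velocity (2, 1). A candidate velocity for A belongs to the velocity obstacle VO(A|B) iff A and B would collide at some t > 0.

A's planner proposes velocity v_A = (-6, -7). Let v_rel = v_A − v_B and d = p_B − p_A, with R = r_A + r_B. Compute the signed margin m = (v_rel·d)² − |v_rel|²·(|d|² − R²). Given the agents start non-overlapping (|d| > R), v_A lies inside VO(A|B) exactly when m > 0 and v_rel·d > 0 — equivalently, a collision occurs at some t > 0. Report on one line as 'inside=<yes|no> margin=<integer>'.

d = (-3, -19),  |d|² = 370;  R = 6+2 = 8,  c = 370−8² = 306
v_rel = (-8, -8),  |v_rel|² = 128;  v_rel·d = (-8)·(-3) + (-8)·(-19) = 176
128·t² − 352·t + 306 = 0  ⇒  m = 176² − 128·306 = -8192
m = -8192 < 0,  v_rel·d = 176 > 0  ⇒  outside

inside=no margin=-8192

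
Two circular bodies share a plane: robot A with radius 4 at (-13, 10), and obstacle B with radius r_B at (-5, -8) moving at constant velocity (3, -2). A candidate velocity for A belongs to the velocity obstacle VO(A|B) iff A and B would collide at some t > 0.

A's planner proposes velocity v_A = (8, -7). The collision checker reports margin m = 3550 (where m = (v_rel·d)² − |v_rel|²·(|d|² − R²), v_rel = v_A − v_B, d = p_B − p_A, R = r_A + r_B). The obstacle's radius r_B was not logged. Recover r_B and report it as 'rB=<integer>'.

m = 3550
d = (8, -18);  v_rel = (5, -5),  |v_rel|² = 50
v_rel×d = (5)·(-18) − (-5)·(8) = -50
since m = R²·50 − (-50)²:  R² = (2500 + 3550) / 50 = 121
R = √121 = 11  ⇒  r_B = 11 − 4 = 7

rB=7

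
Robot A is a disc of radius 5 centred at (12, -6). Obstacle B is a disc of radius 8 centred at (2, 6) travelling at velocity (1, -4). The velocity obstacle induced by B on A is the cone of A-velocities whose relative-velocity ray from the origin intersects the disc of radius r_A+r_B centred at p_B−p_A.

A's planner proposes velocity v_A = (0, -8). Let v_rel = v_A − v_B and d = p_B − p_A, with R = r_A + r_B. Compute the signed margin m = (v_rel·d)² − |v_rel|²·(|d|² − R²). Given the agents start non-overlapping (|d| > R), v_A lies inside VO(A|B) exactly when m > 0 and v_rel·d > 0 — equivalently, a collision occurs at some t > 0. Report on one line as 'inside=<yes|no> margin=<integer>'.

d = (-10, 12),  |d|² = 244;  R = 5+8 = 13,  c = 244−13² = 75
v_rel = (-1, -4),  |v_rel|² = 17;  v_rel·d = (-1)·(-10) + (-4)·(12) = -38
17·t² + 76·t + 75 = 0  ⇒  m = (-38)² − 17·75 = 169
m = 169 > 0,  v_rel·d = -38 < 0  ⇒  outside

inside=no margin=169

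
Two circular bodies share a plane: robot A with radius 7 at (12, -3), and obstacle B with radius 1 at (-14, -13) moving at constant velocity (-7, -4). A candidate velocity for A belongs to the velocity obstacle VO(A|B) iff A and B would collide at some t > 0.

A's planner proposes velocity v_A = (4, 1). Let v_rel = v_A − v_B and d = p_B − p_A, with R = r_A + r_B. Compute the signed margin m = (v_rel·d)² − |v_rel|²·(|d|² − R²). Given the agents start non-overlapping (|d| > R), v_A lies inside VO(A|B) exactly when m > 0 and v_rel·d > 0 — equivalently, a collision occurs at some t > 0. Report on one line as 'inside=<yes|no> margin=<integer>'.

d = (-26, -10),  |d|² = 776;  R = 7+1 = 8,  c = 776−8² = 712
v_rel = (11, 5),  |v_rel|² = 146;  v_rel·d = (11)·(-26) + (5)·(-10) = -336
146·t² + 672·t + 712 = 0  ⇒  m = (-336)² − 146·712 = 8944
m = 8944 > 0,  v_rel·d = -336 < 0  ⇒  outside

inside=no margin=8944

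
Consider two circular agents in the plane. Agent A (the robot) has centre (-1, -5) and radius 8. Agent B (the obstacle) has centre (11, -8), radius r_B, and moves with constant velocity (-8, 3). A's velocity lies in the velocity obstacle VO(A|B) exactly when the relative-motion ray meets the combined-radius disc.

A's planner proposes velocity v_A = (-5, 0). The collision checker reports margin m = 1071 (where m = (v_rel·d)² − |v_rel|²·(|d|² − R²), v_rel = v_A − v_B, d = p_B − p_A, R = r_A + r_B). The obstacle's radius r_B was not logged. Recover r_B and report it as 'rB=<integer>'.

m = 1071
d = (12, -3);  v_rel = (3, -3),  |v_rel|² = 18
v_rel×d = (3)·(-3) − (-3)·(12) = 27
since m = R²·18 − 27²:  R² = (729 + 1071) / 18 = 100
R = √100 = 10  ⇒  r_B = 10 − 8 = 2

rB=2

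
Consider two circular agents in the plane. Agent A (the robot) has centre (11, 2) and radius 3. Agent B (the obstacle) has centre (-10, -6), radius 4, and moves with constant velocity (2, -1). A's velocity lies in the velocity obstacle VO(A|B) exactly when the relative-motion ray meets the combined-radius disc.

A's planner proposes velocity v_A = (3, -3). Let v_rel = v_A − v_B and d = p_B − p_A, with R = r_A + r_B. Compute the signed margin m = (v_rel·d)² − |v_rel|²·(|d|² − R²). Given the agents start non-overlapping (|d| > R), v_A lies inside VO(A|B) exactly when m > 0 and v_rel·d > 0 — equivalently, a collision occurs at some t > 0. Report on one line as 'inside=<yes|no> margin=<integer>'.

d = (-21, -8),  |d|² = 505;  R = 3+4 = 7,  c = 505−7² = 456
v_rel = (1, -2),  |v_rel|² = 5;  v_rel·d = (1)·(-21) + (-2)·(-8) = -5
5·t² + 10·t + 456 = 0  ⇒  m = (-5)² − 5·456 = -2255
m = -2255 < 0,  v_rel·d = -5 < 0  ⇒  outside

inside=no margin=-2255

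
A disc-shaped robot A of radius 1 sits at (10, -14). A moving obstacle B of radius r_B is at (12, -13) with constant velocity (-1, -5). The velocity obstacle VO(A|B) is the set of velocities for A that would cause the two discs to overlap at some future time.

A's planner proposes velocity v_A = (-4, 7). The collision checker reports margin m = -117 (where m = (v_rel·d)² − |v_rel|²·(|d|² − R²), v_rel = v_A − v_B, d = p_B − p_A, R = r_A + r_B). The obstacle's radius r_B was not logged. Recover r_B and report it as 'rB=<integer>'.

m = -117
d = (2, 1);  v_rel = (-3, 12),  |v_rel|² = 153
v_rel×d = (-3)·(1) − (12)·(2) = -27
since m = R²·153 − (-27)²:  R² = (729 + -117) / 153 = 4
R = √4 = 2  ⇒  r_B = 2 − 1 = 1

rB=1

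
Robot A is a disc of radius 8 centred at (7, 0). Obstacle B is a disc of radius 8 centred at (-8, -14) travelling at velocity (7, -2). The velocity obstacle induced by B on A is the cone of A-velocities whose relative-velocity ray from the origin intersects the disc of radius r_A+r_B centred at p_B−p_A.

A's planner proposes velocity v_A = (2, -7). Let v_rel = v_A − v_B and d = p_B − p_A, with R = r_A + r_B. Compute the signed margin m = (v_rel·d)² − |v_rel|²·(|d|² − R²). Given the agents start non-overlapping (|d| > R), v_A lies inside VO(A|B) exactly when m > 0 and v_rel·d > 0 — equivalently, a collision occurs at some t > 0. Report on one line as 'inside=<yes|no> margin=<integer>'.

d = (-15, -14),  |d|² = 421;  R = 8+8 = 16,  c = 421−16² = 165
v_rel = (-5, -5),  |v_rel|² = 50;  v_rel·d = (-5)·(-15) + (-5)·(-14) = 145
50·t² − 290·t + 165 = 0  ⇒  m = 145² − 50·165 = 12775
m = 12775 > 0,  v_rel·d = 145 > 0  ⇒  inside

inside=yes margin=12775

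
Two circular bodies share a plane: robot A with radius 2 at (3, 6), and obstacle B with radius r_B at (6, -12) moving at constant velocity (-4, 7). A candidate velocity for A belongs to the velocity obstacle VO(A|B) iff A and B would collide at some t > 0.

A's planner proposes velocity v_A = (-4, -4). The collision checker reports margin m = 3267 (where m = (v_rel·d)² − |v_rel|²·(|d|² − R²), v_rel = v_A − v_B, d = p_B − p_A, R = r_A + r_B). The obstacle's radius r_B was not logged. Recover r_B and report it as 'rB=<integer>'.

m = 3267
d = (3, -18);  v_rel = (0, -11),  |v_rel|² = 121
v_rel×d = (0)·(-18) − (-11)·(3) = 33
since m = R²·121 − 33²:  R² = (1089 + 3267) / 121 = 36
R = √36 = 6  ⇒  r_B = 6 − 2 = 4

rB=4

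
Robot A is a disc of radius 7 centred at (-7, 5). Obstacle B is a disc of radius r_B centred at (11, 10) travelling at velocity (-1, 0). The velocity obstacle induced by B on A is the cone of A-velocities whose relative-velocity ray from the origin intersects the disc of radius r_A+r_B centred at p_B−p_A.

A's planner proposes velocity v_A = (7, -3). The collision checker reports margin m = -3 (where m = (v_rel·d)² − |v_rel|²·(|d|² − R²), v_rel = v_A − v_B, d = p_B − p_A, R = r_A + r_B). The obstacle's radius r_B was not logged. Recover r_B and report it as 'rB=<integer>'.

m = -3
d = (18, 5);  v_rel = (8, -3),  |v_rel|² = 73
v_rel×d = (8)·(5) − (-3)·(18) = 94
since m = R²·73 − 94²:  R² = (8836 + -3) / 73 = 121
R = √121 = 11  ⇒  r_B = 11 − 7 = 4

rB=4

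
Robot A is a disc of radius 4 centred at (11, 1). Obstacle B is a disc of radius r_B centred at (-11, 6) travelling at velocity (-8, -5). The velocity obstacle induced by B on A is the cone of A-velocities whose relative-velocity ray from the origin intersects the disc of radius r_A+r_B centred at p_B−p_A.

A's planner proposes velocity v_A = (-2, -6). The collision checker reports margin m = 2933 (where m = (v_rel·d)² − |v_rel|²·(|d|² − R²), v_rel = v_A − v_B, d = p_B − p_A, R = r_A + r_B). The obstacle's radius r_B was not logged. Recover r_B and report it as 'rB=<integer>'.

m = 2933
d = (-22, 5);  v_rel = (6, -1),  |v_rel|² = 37
v_rel×d = (6)·(5) − (-1)·(-22) = 8
since m = R²·37 − 8²:  R² = (64 + 2933) / 37 = 81
R = √81 = 9  ⇒  r_B = 9 − 4 = 5

rB=5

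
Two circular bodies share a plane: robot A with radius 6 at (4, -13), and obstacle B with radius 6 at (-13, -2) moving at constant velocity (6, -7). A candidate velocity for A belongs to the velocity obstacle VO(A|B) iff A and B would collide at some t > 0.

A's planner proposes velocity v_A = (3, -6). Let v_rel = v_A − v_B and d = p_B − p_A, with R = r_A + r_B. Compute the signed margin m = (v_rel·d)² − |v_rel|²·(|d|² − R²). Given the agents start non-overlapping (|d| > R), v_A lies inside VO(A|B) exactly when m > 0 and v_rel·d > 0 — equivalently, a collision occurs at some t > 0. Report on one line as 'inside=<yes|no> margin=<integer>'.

d = (-17, 11),  |d|² = 410;  R = 6+6 = 12,  c = 410−12² = 266
v_rel = (-3, 1),  |v_rel|² = 10;  v_rel·d = (-3)·(-17) + (1)·(11) = 62
10·t² − 124·t + 266 = 0  ⇒  m = 62² − 10·266 = 1184
m = 1184 > 0,  v_rel·d = 62 > 0  ⇒  inside

inside=yes margin=1184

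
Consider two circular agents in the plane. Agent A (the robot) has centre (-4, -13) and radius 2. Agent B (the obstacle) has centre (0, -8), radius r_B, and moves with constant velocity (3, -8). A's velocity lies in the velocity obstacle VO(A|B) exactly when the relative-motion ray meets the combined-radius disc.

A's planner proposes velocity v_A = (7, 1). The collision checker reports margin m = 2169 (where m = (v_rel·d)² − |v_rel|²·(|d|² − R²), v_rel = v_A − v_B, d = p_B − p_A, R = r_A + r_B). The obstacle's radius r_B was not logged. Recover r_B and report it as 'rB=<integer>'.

m = 2169
d = (4, 5);  v_rel = (4, 9),  |v_rel|² = 97
v_rel×d = (4)·(5) − (9)·(4) = -16
since m = R²·97 − (-16)²:  R² = (256 + 2169) / 97 = 25
R = √25 = 5  ⇒  r_B = 5 − 2 = 3

rB=3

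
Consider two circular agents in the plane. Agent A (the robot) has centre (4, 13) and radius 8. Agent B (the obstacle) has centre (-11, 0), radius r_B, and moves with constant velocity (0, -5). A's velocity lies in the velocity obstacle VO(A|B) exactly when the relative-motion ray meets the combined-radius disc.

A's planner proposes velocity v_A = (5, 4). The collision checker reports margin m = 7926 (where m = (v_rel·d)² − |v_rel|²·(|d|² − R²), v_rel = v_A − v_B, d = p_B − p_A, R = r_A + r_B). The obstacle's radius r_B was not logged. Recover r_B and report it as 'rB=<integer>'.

m = 7926
d = (-15, -13);  v_rel = (5, 9),  |v_rel|² = 106
v_rel×d = (5)·(-13) − (9)·(-15) = 70
since m = R²·106 − 70²:  R² = (4900 + 7926) / 106 = 121
R = √121 = 11  ⇒  r_B = 11 − 8 = 3

rB=3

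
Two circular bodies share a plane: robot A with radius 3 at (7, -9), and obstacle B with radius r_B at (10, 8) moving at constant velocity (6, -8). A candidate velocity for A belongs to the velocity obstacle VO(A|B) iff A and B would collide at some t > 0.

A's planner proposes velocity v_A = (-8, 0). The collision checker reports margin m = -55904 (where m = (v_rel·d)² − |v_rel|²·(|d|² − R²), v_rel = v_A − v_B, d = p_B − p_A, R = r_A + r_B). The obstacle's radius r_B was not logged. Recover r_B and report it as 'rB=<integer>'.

m = -55904
d = (3, 17);  v_rel = (-14, 8),  |v_rel|² = 260
v_rel×d = (-14)·(17) − (8)·(3) = -262
since m = R²·260 − (-262)²:  R² = (68644 + -55904) / 260 = 49
R = √49 = 7  ⇒  r_B = 7 − 3 = 4

rB=4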